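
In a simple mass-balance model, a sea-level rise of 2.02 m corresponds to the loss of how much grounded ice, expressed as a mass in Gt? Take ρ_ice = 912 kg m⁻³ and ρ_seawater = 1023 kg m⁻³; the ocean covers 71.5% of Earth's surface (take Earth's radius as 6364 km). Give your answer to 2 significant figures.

Required water volume = Δh × A = 2.02 m × 3.64×10^14 m² = 7.351×10^14 m³.
ρ_w = 1023 kg m⁻³, so the mass of water = 7.351×10^14 m³ × 1023 kg m⁻³ = 7.520×10^17 kg = 7.5×10^5 Gt (and the same mass of ice, by conservation).

≈ 7.5×10^5 Gt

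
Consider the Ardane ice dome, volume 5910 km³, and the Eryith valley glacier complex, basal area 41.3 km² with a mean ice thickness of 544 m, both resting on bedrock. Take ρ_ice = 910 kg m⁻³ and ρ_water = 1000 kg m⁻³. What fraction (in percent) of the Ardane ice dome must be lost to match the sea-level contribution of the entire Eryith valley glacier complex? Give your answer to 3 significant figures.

Equal sea-level rise means equal mass of meltwater, i.e. equal mass of ice lost.
Ice mass of Eryith: 2.045×10^13 kg; ice mass of Ardane: 5.378×10^15 kg.
Fraction required = 2.045×10^13 / 5.378×10^15 = 3.80×10^-3 → 0.380 %.

≈ 0.380 %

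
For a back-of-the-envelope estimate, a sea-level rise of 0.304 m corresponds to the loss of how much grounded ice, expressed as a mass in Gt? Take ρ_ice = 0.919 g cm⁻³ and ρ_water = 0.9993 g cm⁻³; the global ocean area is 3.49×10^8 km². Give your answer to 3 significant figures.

≈ 1.06×10^5 Gt

Required water volume = Δh × A = 0.304 m × 3.49×10^14 m² = 1.061×10^14 m³.
ρ_w = 0.9993 g cm⁻³ = 999.3 kg m⁻³, so the mass of water = 1.061×10^14 m³ × 999.3 kg m⁻³ = 1.060×10^17 kg = 1.06×10^5 Gt (and the same mass of ice, by conservation).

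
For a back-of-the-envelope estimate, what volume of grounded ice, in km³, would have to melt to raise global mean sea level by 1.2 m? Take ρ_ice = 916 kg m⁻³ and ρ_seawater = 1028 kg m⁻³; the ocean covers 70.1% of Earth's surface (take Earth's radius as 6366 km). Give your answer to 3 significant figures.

Required water volume = Δh × A = 1.2 m × 3.57×10^14 m² = 4.284×10^14 m³ = 4.284×10^5 km³.
Ice volume = water volume × ρ_w/ρ_ice = 4.284×10^5 × 1028/916 = 4.81×10^5 km³.

≈ 4.81×10^5 km³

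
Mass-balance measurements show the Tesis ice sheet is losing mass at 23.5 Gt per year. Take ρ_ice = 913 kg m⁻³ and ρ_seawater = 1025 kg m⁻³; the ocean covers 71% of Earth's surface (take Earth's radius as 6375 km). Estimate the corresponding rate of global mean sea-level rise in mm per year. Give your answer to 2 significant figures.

ρ_w = 1025 kg m⁻³. Annual water volume added = 23.5 Gt / ρ_w = 2.350×10^13 kg / 1025 kg m⁻³ = 2.293×10^10 m³.
Δh per year = 2.293×10^10 / 3.63×10^14 = 6.32×10^-5 m = 0.063 mm.

≈ 0.063 mm/yr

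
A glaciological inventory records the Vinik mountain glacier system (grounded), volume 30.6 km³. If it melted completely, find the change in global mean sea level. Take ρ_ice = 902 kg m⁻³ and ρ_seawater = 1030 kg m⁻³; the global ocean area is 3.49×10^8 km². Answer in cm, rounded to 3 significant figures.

≈ 7.68×10^-3 cm

Vinik: 30.6 km³ × (902/1030) = 26.80 km³ of water.
Spread over 3.49×10^14 m² of ocean, Δh = 2.680×10^10 / 3.49×10^14 = 7.68×10^-5 m = 7.68×10^-3 cm.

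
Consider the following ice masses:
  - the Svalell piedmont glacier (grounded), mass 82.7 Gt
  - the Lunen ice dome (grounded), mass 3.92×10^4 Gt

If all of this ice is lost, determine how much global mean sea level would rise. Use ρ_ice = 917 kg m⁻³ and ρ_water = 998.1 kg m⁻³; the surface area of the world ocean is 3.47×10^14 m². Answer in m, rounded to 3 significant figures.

Svalell: 82.7 Gt = 8.270×10^13 kg; dividing by ρ_w = 998.1 kg m⁻³ gives 8.286×10^10 m³ of water.
Lunen: 3.92×10^4 Gt = 3.920×10^16 kg; dividing by ρ_w = 998.1 kg m⁻³ gives 3.927×10^13 m³ of water.
Total added water ≈ 3.936×10^13 m³ over 3.47×10^14 m² → Δh = 0.113 m.

≈ 0.113 m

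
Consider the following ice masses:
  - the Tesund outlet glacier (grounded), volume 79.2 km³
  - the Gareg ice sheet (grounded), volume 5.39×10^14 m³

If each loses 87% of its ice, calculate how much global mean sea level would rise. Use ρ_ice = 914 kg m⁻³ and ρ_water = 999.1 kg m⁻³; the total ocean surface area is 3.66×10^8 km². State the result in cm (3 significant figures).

Tesund: 0.87 × 79.2 km³ × (914/999.1) = 63.03 km³ of water.
Gareg: 0.87 × 5.39×10^14 m³ × (914/999.1) = 4.290×10^14 m³ of water.
Total added water ≈ 4.291×10^14 m³ over 3.66×10^14 m² → Δh = 1.17 m = 117 cm.

≈ 117 cm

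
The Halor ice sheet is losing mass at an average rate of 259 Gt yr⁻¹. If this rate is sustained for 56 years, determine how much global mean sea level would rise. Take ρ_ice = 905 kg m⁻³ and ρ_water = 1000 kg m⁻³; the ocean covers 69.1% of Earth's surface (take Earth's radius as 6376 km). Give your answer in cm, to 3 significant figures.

Total mass lost = 259 Gt/yr × 56 yr = 1.450×10^4 Gt = 1.450×10^16 kg.
ρ_w = 1000 kg m⁻³, so water volume = 1.450×10^16 / 1000 = 1.450×10^13 m³.
Δh = 1.450×10^13 / 3.53×10^14 = 0.0411 m = 4.11 cm.

≈ 4.11 cm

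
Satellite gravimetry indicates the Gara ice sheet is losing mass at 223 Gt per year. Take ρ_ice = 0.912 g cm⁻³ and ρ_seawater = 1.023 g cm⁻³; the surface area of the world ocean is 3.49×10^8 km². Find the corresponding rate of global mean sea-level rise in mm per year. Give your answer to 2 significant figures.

ρ_w = 1.023 g cm⁻³ = 1023 kg m⁻³. Annual water volume added = 223 Gt / ρ_w = 2.230×10^14 kg / 1023 kg m⁻³ = 2.180×10^11 m³.
Δh per year = 2.180×10^11 / 3.49×10^14 = 6.25×10^-4 m = 0.62 mm.

≈ 0.62 mm/yr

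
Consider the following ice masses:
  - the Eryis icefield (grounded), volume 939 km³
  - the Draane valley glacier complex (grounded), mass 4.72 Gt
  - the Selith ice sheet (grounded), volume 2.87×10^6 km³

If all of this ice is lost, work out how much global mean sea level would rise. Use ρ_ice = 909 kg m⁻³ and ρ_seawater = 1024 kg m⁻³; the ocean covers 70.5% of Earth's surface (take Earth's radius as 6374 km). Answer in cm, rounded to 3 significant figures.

≈ 708 cm

Eryis: 939 km³ × (909/1024) = 833.5 km³ of water.
Draane: 4.72 Gt = 4.720×10^12 kg; dividing by ρ_w = 1024 kg m⁻³ gives 4.609×10^9 m³ of water.
Selith: 2.87×10^6 km³ × (909/1024) = 2.548×10^6 km³ of water.
Total added water ≈ 2.549×10^15 m³ over 3.60×10^14 m² → Δh = 7.08 m = 708 cm.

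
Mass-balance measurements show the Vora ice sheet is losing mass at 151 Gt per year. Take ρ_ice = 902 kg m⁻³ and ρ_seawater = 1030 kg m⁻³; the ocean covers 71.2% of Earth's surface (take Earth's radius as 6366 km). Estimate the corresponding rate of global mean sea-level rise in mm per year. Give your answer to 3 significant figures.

≈ 0.404 mm/yr

ρ_w = 1030 kg m⁻³. Annual water volume added = 151 Gt / ρ_w = 1.510×10^14 kg / 1030 kg m⁻³ = 1.466×10^11 m³.
Δh per year = 1.466×10^11 / 3.63×10^14 = 4.04×10^-4 m = 0.404 mm.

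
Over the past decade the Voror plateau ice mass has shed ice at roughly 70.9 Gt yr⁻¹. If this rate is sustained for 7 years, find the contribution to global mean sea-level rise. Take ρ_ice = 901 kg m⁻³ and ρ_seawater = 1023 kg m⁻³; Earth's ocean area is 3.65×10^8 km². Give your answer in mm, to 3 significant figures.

≈ 1.33 mm

Total mass lost = 70.9 Gt/yr × 7 yr = 496.3 Gt = 4.963×10^14 kg.
ρ_w = 1023 kg m⁻³, so water volume = 4.963×10^14 / 1023 = 4.851×10^11 m³.
Δh = 4.851×10^11 / 3.65×10^14 = 1.33×10^-3 m = 1.33 mm.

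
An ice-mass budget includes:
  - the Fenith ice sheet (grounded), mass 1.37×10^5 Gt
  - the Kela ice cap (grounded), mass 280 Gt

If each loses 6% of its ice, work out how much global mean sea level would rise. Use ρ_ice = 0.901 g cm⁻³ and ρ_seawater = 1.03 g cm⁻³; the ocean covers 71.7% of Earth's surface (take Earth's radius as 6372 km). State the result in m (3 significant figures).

Fenith: 0.06 × 1.37×10^5 Gt = 8.220×10^15 kg; dividing by ρ_w = 1.03 g cm⁻³ = 1030 kg m⁻³ gives 7.981×10^12 m³ of water.
Kela: 0.06 × 280 Gt = 1.680×10^13 kg; dividing by ρ_w = 1030 kg m⁻³ gives 1.631×10^10 m³ of water.
Total added water ≈ 7.997×10^12 m³ over 3.66×10^14 m² → Δh = 0.0219 m.

≈ 0.0219 m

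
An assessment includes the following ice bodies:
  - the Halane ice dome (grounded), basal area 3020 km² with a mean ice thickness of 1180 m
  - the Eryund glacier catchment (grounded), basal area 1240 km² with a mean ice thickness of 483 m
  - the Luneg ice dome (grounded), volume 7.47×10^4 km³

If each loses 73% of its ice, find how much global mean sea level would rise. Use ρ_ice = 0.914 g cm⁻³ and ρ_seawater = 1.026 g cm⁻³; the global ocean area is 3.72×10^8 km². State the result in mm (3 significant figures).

Halane: ice volume = 3020 km² × 1180 m = 3564 km³; 0.73 × 3564 × (914/1026) = 2317 km³ of water.
Eryund: ice volume = 1240 km² × 483 m = 598.9 km³; 0.73 × 598.9 × (914/1026) = 389.5 km³ of water.
Luneg: 0.73 × 7.47×10^4 km³ × (914/1026) = 4.858×10^4 km³ of water.
Total added water ≈ 5.129×10^13 m³ over 3.72×10^14 m² → Δh = 0.138 m = 138 mm.

≈ 138 mm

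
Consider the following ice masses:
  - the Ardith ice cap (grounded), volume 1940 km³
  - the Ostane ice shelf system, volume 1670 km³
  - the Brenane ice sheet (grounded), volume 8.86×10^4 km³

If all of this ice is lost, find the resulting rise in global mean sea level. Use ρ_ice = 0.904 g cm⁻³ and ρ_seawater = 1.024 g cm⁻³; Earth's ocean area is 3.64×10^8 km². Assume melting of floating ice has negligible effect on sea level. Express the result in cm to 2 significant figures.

≈ 22 cm

Ardith: 1940 km³ × (904/1024) = 1713 km³ of water.
The Ostane ice shelf system is floating and already displaces its own weight of water, so its melt adds essentially nothing to sea level.
Brenane: 8.86×10^4 km³ × (904/1024) = 7.822×10^4 km³ of water.
Total added water ≈ 7.993×10^13 m³ over 3.64×10^14 m² → Δh = 0.220 m = 22 cm.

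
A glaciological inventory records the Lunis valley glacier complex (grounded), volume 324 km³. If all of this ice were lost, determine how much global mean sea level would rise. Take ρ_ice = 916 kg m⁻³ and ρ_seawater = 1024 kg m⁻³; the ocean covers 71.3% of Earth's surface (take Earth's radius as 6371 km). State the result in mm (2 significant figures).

Lunis: 324 km³ × (916/1024) = 289.8 km³ of water.
Spread over 3.64×10^14 m² of ocean, Δh = 2.898×10^11 / 3.64×10^14 = 7.97×10^-4 m = 0.80 mm.

≈ 0.80 mm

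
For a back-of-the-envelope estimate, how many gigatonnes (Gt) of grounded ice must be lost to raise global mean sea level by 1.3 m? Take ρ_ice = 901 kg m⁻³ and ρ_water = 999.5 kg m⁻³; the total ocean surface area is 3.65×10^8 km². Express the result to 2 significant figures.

≈ 4.7×10^5 Gt

Required water volume = Δh × A = 1.3 m × 3.65×10^14 m² = 4.745×10^14 m³.
ρ_w = 999.5 kg m⁻³, so the mass of water = 4.745×10^14 m³ × 999.5 kg m⁻³ = 4.743×10^17 kg = 4.7×10^5 Gt (and the same mass of ice, by conservation).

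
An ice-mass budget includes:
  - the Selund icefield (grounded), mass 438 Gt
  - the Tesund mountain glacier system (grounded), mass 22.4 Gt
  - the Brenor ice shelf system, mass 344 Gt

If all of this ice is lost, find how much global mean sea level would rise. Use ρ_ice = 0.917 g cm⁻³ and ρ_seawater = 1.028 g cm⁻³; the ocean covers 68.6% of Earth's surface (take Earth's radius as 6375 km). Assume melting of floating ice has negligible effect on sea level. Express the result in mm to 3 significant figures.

Selund: 438 Gt = 4.380×10^14 kg; dividing by ρ_w = 1.028 g cm⁻³ = 1028 kg m⁻³ gives 4.261×10^11 m³ of water.
Tesund: 22.4 Gt = 2.240×10^13 kg; dividing by ρ_w = 1028 kg m⁻³ gives 2.179×10^10 m³ of water.
The Brenor ice shelf system is floating and already displaces its own weight of water, so its melt adds essentially nothing to sea level.
Total added water ≈ 4.479×10^11 m³ over 3.50×10^14 m² → Δh = 1.28×10^-3 m = 1.28 mm.

≈ 1.28 mm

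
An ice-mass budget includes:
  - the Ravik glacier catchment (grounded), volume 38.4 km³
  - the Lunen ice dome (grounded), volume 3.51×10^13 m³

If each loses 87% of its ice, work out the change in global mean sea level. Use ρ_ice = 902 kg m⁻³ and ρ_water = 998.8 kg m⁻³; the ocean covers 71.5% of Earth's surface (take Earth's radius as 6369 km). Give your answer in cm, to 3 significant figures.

Ravik: 0.87 × 38.4 km³ × (902/998.8) = 30.17 km³ of water.
Lunen: 0.87 × 3.51×10^13 m³ × (902/998.8) = 2.758×10^13 m³ of water.
Total added water ≈ 2.761×10^13 m³ over 3.64×10^14 m² → Δh = 0.0757 m = 7.57 cm.

≈ 7.57 cm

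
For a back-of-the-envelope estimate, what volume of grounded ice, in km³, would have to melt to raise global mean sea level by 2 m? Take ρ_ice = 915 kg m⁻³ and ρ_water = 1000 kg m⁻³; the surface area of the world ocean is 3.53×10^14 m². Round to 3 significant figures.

Required water volume = Δh × A = 2 m × 3.53×10^14 m² = 7.060×10^14 m³ = 7.060×10^5 km³.
Ice volume = water volume × ρ_w/ρ_ice = 7.060×10^5 × 1000/915 = 7.72×10^5 km³.

≈ 7.72×10^5 km³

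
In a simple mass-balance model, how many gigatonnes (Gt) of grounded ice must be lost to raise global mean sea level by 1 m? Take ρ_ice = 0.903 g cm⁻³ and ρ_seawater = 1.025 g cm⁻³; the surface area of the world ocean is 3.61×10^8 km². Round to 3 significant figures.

≈ 3.70×10^5 Gt

Required water volume = Δh × A = 1 m × 3.61×10^14 m² = 3.610×10^14 m³.
ρ_w = 1.025 g cm⁻³ = 1025 kg m⁻³, so the mass of water = 3.610×10^14 m³ × 1025 kg m⁻³ = 3.700×10^17 kg = 3.70×10^5 Gt (and the same mass of ice, by conservation).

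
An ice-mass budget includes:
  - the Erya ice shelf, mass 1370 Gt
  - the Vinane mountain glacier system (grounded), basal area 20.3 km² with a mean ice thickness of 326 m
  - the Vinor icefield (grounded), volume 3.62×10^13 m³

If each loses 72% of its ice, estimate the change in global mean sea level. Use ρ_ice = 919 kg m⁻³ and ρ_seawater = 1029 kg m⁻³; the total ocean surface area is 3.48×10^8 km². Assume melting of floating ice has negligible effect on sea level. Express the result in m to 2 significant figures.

The Erya ice shelf is floating and already displaces its own weight of water, so its melt adds essentially nothing to sea level.
Vinane: ice volume = 20.3 km² × 326 m = 6.618 km³; 0.72 × 6.618 × (919/1029) = 4.255 km³ of water.
Vinor: 0.72 × 3.62×10^13 m³ × (919/1029) = 2.328×10^13 m³ of water.
Total added water ≈ 2.328×10^13 m³ over 3.48×10^14 m² → Δh = 0.0669 m.

≈ 0.067 m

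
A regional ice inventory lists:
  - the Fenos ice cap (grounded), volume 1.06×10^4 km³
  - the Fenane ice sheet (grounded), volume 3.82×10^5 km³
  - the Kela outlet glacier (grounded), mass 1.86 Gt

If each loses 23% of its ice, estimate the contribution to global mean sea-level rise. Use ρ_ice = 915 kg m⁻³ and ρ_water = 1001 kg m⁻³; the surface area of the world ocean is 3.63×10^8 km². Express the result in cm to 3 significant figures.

Fenos: 0.23 × 1.06×10^4 km³ × (915/1001) = 2229 km³ of water.
Fenane: 0.23 × 3.82×10^5 km³ × (915/1001) = 8.031×10^4 km³ of water.
Kela: 0.23 × 1.86 Gt = 4.278×10^11 kg; dividing by ρ_w = 1001 kg m⁻³ gives 4.274×10^8 m³ of water.
Total added water ≈ 8.254×10^13 m³ over 3.63×10^14 m² → Δh = 0.227 m = 22.7 cm.

≈ 22.7 cm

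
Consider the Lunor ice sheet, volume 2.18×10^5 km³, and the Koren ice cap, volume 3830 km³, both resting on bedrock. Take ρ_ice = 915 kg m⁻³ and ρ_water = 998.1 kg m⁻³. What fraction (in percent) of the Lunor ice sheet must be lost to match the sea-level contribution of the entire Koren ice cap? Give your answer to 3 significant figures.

≈ 1.76 %

Equal sea-level rise means equal mass of meltwater, i.e. equal mass of ice lost.
Ice mass of Koren: 3.504×10^15 kg; ice mass of Lunor: 1.995×10^17 kg.
Fraction required = 3.504×10^15 / 1.995×10^17 = 0.0176 → 1.76 %.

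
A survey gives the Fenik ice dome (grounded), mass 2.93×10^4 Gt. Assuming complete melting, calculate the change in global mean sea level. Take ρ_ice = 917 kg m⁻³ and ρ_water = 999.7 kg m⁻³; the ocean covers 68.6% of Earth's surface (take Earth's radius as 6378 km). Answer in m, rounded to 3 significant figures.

Fenik: 2.93×10^4 Gt = 2.930×10^16 kg; dividing by ρ_w = 999.7 kg m⁻³ gives 2.931×10^13 m³ of water.
Spread over 3.51×10^14 m² of ocean, Δh = 2.931×10^13 / 3.51×10^14 = 0.0836 m.

≈ 0.0836 m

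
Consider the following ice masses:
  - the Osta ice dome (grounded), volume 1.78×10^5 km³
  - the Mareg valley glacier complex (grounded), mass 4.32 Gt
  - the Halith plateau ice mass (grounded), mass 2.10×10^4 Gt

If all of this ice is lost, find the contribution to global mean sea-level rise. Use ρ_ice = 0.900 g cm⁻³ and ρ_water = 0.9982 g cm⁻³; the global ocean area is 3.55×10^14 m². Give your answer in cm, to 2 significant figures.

Osta: 1.78×10^5 km³ × (900/998.2) = 1.605×10^5 km³ of water.
Mareg: 4.32 Gt = 4.320×10^12 kg; dividing by ρ_w = 0.9982 g cm⁻³ = 998.2 kg m⁻³ gives 4.328×10^9 m³ of water.
Halith: 2.10×10^4 Gt = 2.100×10^16 kg; dividing by ρ_w = 998.2 kg m⁻³ gives 2.104×10^13 m³ of water.
Total added water ≈ 1.815×10^14 m³ over 3.55×10^14 m² → Δh = 0.511 m = 51 cm.

≈ 51 cm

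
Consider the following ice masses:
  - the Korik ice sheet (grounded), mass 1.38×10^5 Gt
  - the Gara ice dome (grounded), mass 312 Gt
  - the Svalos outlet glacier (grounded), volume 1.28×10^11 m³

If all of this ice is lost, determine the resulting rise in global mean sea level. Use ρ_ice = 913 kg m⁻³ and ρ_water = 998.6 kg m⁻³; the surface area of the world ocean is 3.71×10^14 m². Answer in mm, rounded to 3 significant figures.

≈ 374 mm

Korik: 1.38×10^5 Gt = 1.380×10^17 kg; dividing by ρ_w = 998.6 kg m⁻³ gives 1.382×10^14 m³ of water.
Gara: 312 Gt = 3.120×10^14 kg; dividing by ρ_w = 998.6 kg m⁻³ gives 3.124×10^11 m³ of water.
Svalos: 1.28×10^11 m³ × (913/998.6) = 1.170×10^11 m³ of water.
Total added water ≈ 1.386×10^14 m³ over 3.71×10^14 m² → Δh = 0.374 m = 374 mm.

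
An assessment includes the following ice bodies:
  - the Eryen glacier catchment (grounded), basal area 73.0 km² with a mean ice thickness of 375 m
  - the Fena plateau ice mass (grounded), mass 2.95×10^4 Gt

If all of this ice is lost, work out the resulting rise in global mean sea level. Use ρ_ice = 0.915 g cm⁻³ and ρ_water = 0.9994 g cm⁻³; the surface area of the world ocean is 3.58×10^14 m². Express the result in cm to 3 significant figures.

≈ 8.25 cm

Eryen: ice volume = 73.0 km² × 375 m = 27.38 km³; 27.38 × (915/999.4) = 25.06 km³ of water.
Fena: 2.95×10^4 Gt = 2.950×10^16 kg; dividing by ρ_w = 0.9994 g cm⁻³ = 999.4 kg m⁻³ gives 2.952×10^13 m³ of water.
Total added water ≈ 2.954×10^13 m³ over 3.58×10^14 m² → Δh = 0.0825 m = 8.25 cm.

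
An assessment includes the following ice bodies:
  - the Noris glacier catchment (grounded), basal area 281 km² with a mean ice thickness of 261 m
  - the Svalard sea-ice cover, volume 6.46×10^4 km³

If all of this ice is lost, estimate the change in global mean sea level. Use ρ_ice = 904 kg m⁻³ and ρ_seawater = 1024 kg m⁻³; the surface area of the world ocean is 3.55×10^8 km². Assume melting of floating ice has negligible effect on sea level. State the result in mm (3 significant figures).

Noris: ice volume = 281 km² × 261 m = 73.34 km³; 73.34 × (904/1024) = 64.75 km³ of water.
The Svalard sea-ice cover is floating and already displaces its own weight of water, so its melt adds essentially nothing to sea level.
Total added water ≈ 6.475×10^10 m³ over 3.55×10^14 m² → Δh = 1.82×10^-4 m = 0.182 mm.

≈ 0.182 mm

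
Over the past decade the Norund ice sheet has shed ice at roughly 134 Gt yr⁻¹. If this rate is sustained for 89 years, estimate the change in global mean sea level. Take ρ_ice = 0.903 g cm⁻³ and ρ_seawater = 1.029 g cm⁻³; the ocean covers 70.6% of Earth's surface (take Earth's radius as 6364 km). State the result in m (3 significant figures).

≈ 0.0323 m

Total mass lost = 134 Gt/yr × 89 yr = 1.193×10^4 Gt = 1.193×10^16 kg.
ρ_w = 1.029 g cm⁻³ = 1029 kg m⁻³, so water volume = 1.193×10^16 / 1029 = 1.159×10^13 m³.
Δh = 1.159×10^13 / 3.59×10^14 = 0.0323 m.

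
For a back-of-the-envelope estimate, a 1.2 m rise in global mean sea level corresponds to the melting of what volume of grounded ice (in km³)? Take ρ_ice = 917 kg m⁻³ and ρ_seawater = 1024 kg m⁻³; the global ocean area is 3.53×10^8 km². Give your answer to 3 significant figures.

≈ 4.73×10^5 km³

Required water volume = Δh × A = 1.2 m × 3.53×10^14 m² = 4.236×10^14 m³ = 4.236×10^5 km³.
Ice volume = water volume × ρ_w/ρ_ice = 4.236×10^5 × 1024/917 = 4.73×10^5 km³.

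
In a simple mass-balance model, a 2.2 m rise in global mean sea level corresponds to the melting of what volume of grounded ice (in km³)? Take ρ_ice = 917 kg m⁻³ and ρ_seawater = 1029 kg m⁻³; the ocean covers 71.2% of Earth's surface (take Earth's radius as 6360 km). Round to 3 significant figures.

≈ 8.93×10^5 km³

Required water volume = Δh × A = 2.2 m × 3.62×10^14 m² = 7.962×10^14 m³ = 7.962×10^5 km³.
Ice volume = water volume × ρ_w/ρ_ice = 7.962×10^5 × 1029/917 = 8.93×10^5 km³.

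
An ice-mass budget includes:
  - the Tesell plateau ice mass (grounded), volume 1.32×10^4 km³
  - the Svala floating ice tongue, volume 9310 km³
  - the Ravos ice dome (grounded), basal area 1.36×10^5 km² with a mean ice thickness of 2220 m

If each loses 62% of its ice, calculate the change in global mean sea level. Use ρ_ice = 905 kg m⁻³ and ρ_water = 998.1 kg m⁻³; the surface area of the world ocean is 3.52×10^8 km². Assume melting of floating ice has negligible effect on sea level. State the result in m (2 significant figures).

Tesell: 0.62 × 1.32×10^4 km³ × (905/998.1) = 7421 km³ of water.
The Svala floating ice tongue is floating and already displaces its own weight of water, so its melt adds essentially nothing to sea level.
Ravos: ice volume = 1.36×10^5 km² × 2220 m = 3.019×10^5 km³; 0.62 × 3.019×10^5 × (905/998.1) = 1.697×10^5 km³ of water.
Total added water ≈ 1.772×10^14 m³ over 3.52×10^14 m² → Δh = 0.503 m.

≈ 0.50 m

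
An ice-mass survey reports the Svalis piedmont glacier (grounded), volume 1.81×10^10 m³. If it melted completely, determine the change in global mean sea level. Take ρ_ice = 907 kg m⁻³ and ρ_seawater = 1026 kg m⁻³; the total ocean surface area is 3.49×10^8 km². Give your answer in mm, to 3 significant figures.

Svalis: 1.81×10^10 m³ × (907/1026) = 1.600×10^10 m³ of water.
Spread over 3.49×10^14 m² of ocean, Δh = 1.600×10^10 / 3.49×10^14 = 4.58×10^-5 m = 0.0458 mm.

≈ 0.0458 mm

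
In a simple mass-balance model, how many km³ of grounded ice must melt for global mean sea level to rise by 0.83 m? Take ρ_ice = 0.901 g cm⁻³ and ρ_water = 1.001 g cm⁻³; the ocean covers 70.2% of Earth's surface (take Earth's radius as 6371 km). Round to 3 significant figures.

≈ 3.30×10^5 km³

Required water volume = Δh × A = 0.83 m × 3.58×10^14 m² = 2.972×10^14 m³ = 2.972×10^5 km³.
Ice volume = water volume × ρ_w/ρ_ice = 2.972×10^5 × 1001/901 = 3.30×10^5 km³.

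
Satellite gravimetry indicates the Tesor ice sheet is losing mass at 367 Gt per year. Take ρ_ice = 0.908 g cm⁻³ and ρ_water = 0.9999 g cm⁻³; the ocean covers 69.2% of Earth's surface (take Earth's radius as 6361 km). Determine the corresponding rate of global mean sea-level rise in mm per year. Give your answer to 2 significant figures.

≈ 1.0 mm/yr

ρ_w = 0.9999 g cm⁻³ = 999.9 kg m⁻³. Annual water volume added = 367 Gt / ρ_w = 3.670×10^14 kg / 999.9 kg m⁻³ = 3.670×10^11 m³.
Δh per year = 3.670×10^11 / 3.52×10^14 = 1.04×10^-3 m = 1.0 mm.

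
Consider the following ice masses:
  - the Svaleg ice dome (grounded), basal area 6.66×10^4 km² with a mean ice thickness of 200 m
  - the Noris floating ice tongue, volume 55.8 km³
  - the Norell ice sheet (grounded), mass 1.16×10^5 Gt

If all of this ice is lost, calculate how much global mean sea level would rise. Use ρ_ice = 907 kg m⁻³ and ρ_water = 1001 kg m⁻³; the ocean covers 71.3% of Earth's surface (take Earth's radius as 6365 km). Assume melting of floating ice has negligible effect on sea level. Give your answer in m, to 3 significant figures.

Svaleg: ice volume = 6.66×10^4 km² × 200 m = 1.332×10^4 km³; 1.332×10^4 × (907/1001) = 1.207×10^4 km³ of water.
The Noris floating ice tongue is floating and already displaces its own weight of water, so its melt adds essentially nothing to sea level.
Norell: 1.16×10^5 Gt = 1.160×10^17 kg; dividing by ρ_w = 1001 kg m⁻³ gives 1.159×10^14 m³ of water.
Total added water ≈ 1.280×10^14 m³ over 3.63×10^14 m² → Δh = 0.352 m.

≈ 0.352 m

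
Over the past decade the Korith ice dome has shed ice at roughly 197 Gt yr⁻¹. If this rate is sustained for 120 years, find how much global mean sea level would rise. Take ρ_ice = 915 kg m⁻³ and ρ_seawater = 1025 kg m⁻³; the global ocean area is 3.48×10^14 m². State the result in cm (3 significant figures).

Total mass lost = 197 Gt/yr × 120 yr = 2.364×10^4 Gt = 2.364×10^16 kg.
ρ_w = 1025 kg m⁻³, so water volume = 2.364×10^16 / 1025 = 2.306×10^13 m³.
Δh = 2.306×10^13 / 3.48×10^14 = 0.0663 m = 6.63 cm.

≈ 6.63 cm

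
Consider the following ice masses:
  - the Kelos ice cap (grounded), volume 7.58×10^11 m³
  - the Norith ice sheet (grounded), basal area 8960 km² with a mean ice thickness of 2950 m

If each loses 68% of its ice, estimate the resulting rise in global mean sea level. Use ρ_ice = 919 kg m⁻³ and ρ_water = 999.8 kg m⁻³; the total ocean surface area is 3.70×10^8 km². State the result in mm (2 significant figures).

≈ 46 mm

Kelos: 0.68 × 7.58×10^11 m³ × (919/999.8) = 4.738×10^11 m³ of water.
Norith: ice volume = 8960 km² × 2950 m = 2.643×10^4 km³; 0.68 × 2.643×10^4 × (919/999.8) = 1.652×10^4 km³ of water.
Total added water ≈ 1.699×10^13 m³ over 3.70×10^14 m² → Δh = 0.0459 m = 46 mm.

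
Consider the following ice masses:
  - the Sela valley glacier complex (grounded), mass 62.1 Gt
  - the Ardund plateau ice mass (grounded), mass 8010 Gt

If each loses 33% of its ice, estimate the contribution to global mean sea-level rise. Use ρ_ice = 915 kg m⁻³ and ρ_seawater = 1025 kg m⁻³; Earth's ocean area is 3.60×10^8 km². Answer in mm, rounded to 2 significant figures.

≈ 7.2 mm

Sela: 0.33 × 62.1 Gt = 2.049×10^13 kg; dividing by ρ_w = 1025 kg m⁻³ gives 1.999×10^10 m³ of water.
Ardund: 0.33 × 8010 Gt = 2.643×10^15 kg; dividing by ρ_w = 1025 kg m⁻³ gives 2.579×10^12 m³ of water.
Total added water ≈ 2.599×10^12 m³ over 3.60×10^14 m² → Δh = 7.22×10^-3 m = 7.2 mm.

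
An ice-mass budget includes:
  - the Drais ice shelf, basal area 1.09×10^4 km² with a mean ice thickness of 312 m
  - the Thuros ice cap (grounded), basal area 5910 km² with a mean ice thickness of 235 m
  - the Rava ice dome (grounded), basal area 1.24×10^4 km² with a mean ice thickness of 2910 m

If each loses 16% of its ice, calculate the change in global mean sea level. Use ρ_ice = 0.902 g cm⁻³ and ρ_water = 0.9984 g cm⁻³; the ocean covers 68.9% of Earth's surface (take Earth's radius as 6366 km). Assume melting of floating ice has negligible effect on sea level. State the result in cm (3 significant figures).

≈ 1.54 cm

The Drais ice shelf is floating and already displaces its own weight of water, so its melt adds essentially nothing to sea level.
Thuros: ice volume = 5910 km² × 235 m = 1389 km³; 0.16 × 1389 × (902/998.4) = 200.8 km³ of water.
Rava: ice volume = 1.24×10^4 km² × 2910 m = 3.608×10^4 km³; 0.16 × 3.608×10^4 × (902/998.4) = 5216 km³ of water.
Total added water ≈ 5.417×10^12 m³ over 3.51×10^14 m² → Δh = 0.0154 m = 1.54 cm.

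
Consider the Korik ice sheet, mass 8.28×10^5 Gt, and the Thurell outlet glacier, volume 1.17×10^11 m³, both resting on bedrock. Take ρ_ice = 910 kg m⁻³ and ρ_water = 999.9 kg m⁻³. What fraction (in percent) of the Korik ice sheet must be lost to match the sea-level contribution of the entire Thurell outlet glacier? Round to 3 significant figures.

≈ 0.0129 %

Equal sea-level rise means equal mass of meltwater, i.e. equal mass of ice lost.
Ice mass of Thurell: 1.065×10^14 kg; ice mass of Korik: 8.280×10^17 kg.
Fraction required = 1.065×10^14 / 8.280×10^17 = 1.29×10^-4 → 0.0129 %.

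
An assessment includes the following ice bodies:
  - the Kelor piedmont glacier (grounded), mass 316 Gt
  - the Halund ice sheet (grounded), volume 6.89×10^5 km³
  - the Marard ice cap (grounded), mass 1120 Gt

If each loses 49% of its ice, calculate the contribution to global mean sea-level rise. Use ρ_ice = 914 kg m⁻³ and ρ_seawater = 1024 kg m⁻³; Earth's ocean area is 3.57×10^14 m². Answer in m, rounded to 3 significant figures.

≈ 0.846 m

Kelor: 0.49 × 316 Gt = 1.548×10^14 kg; dividing by ρ_w = 1024 kg m⁻³ gives 1.512×10^11 m³ of water.
Halund: 0.49 × 6.89×10^5 km³ × (914/1024) = 3.013×10^5 km³ of water.
Marard: 0.49 × 1120 Gt = 5.488×10^14 kg; dividing by ρ_w = 1024 kg m⁻³ gives 5.359×10^11 m³ of water.
Total added water ≈ 3.020×10^14 m³ over 3.57×10^14 m² → Δh = 0.846 m.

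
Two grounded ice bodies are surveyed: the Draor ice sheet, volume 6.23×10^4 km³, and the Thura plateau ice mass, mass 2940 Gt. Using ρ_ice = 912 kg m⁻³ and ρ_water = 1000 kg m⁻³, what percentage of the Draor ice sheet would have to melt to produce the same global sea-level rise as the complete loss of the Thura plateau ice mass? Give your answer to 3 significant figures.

Equal sea-level rise means equal mass of meltwater, i.e. equal mass of ice lost.
Ice mass of Thura: 2.940×10^15 kg; ice mass of Draor: 5.682×10^16 kg.
Fraction required = 2.940×10^15 / 5.682×10^16 = 0.0517 → 5.17 %.

≈ 5.17 %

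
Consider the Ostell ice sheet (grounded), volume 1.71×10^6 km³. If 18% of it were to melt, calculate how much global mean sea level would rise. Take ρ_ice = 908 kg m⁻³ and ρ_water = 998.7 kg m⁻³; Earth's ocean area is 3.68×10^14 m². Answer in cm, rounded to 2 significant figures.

≈ 76 cm

Ostell: 0.18 × 1.71×10^6 km³ × (908/998.7) = 2.798×10^5 km³ of water.
Spread over 3.68×10^14 m² of ocean, Δh = 2.798×10^14 / 3.68×10^14 = 0.760 m = 76 cm.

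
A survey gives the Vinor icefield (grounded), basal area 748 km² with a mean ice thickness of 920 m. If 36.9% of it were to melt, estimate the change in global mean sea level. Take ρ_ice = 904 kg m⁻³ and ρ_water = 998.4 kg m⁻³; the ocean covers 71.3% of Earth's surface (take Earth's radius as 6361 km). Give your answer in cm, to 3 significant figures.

≈ 0.0634 cm

Vinor: ice volume = 748 km² × 920 m = 688.2 km³; 0.369 × 688.2 × (904/998.4) = 229.9 km³ of water.
Spread over 3.63×10^14 m² of ocean, Δh = 2.299×10^11 / 3.63×10^14 = 6.34×10^-4 m = 0.0634 cm.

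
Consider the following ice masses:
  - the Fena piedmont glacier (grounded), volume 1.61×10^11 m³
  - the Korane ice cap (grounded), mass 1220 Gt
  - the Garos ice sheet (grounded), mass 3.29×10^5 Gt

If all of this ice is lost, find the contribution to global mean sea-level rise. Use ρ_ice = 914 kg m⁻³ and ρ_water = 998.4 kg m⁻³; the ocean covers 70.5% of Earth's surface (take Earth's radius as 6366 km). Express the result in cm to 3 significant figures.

≈ 92.2 cm

Fena: 1.61×10^11 m³ × (914/998.4) = 1.474×10^11 m³ of water.
Korane: 1220 Gt = 1.220×10^15 kg; dividing by ρ_w = 998.4 kg m⁻³ gives 1.222×10^12 m³ of water.
Garos: 3.29×10^5 Gt = 3.290×10^17 kg; dividing by ρ_w = 998.4 kg m⁻³ gives 3.295×10^14 m³ of water.
Total added water ≈ 3.309×10^14 m³ over 3.59×10^14 m² → Δh = 0.922 m = 92.2 cm.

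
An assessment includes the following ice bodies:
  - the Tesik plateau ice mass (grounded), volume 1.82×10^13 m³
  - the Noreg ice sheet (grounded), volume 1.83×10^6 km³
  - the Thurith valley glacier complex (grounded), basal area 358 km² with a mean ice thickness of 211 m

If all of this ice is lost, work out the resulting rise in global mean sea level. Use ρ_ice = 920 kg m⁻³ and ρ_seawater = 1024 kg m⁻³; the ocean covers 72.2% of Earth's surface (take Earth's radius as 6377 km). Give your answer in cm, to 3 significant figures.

Tesik: 1.82×10^13 m³ × (920/1024) = 1.635×10^13 m³ of water.
Noreg: 1.83×10^6 km³ × (920/1024) = 1.644×10^6 km³ of water.
Thurith: ice volume = 358 km² × 211 m = 75.54 km³; 75.54 × (920/1024) = 67.87 km³ of water.
Total added water ≈ 1.661×10^15 m³ over 3.69×10^14 m² → Δh = 4.50 m = 450 cm.

≈ 450 cm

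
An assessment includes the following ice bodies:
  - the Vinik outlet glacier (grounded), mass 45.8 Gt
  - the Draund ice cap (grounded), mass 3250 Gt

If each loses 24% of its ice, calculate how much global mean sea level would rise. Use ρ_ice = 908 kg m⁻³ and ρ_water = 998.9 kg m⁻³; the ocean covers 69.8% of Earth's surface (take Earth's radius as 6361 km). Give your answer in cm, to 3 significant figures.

Vinik: 0.24 × 45.8 Gt = 1.099×10^13 kg; dividing by ρ_w = 998.9 kg m⁻³ gives 1.100×10^10 m³ of water.
Draund: 0.24 × 3250 Gt = 7.800×10^14 kg; dividing by ρ_w = 998.9 kg m⁻³ gives 7.809×10^11 m³ of water.
Total added water ≈ 7.919×10^11 m³ over 3.55×10^14 m² → Δh = 2.23×10^-3 m = 0.223 cm.

≈ 0.223 cm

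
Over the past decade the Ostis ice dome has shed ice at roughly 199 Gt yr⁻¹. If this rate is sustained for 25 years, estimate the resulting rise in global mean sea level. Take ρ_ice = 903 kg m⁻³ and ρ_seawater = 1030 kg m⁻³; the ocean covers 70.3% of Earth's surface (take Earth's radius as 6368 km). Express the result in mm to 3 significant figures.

≈ 13.5 mm

Total mass lost = 199 Gt/yr × 25 yr = 4975 Gt = 4.975×10^15 kg.
ρ_w = 1030 kg m⁻³, so water volume = 4.975×10^15 / 1030 = 4.830×10^12 m³.
Δh = 4.830×10^12 / 3.58×10^14 = 0.0135 m = 13.5 mm.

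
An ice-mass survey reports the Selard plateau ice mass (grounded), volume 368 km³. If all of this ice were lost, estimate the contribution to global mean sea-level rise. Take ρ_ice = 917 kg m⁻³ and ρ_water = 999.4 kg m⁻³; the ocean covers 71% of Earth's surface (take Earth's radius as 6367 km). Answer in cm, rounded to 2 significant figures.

Selard: 368 km³ × (917/999.4) = 337.7 km³ of water.
Spread over 3.62×10^14 m² of ocean, Δh = 3.377×10^11 / 3.62×10^14 = 9.34×10^-4 m = 0.093 cm.

≈ 0.093 cm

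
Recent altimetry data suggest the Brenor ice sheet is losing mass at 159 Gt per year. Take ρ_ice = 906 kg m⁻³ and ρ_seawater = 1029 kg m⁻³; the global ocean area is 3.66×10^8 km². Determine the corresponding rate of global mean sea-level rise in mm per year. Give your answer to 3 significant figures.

≈ 0.422 mm/yr

ρ_w = 1029 kg m⁻³. Annual water volume added = 159 Gt / ρ_w = 1.590×10^14 kg / 1029 kg m⁻³ = 1.545×10^11 m³.
Δh per year = 1.545×10^11 / 3.66×10^14 = 4.22×10^-4 m = 0.422 mm.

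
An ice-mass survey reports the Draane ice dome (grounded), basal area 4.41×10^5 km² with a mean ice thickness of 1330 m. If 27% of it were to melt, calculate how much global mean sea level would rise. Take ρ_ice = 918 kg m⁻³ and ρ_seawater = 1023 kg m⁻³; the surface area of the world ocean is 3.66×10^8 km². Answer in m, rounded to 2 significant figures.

≈ 0.39 m

Draane: ice volume = 4.41×10^5 km² × 1330 m = 5.865×10^5 km³; 0.27 × 5.865×10^5 × (918/1023) = 1.421×10^5 km³ of water.
Spread over 3.66×10^14 m² of ocean, Δh = 1.421×10^14 / 3.66×10^14 = 0.388 m.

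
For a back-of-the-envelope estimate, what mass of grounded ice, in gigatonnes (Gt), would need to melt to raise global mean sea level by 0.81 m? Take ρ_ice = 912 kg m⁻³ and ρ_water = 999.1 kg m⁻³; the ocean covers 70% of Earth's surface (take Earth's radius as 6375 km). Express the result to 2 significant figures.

≈ 2.9×10^5 Gt

Required water volume = Δh × A = 0.81 m × 3.57×10^14 m² = 2.896×10^14 m³.
ρ_w = 999.1 kg m⁻³, so the mass of water = 2.896×10^14 m³ × 999.1 kg m⁻³ = 2.893×10^17 kg = 2.9×10^5 Gt (and the same mass of ice, by conservation).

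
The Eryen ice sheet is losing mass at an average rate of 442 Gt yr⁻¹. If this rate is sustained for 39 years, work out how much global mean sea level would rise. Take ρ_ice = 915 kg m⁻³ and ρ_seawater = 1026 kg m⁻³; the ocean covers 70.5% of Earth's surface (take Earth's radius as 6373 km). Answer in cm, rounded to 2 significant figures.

Total mass lost = 442 Gt/yr × 39 yr = 1.724×10^4 Gt = 1.724×10^16 kg.
ρ_w = 1026 kg m⁻³, so water volume = 1.724×10^16 / 1026 = 1.680×10^13 m³.
Δh = 1.680×10^13 / 3.60×10^14 = 0.0467 m = 4.7 cm.

≈ 4.7 cm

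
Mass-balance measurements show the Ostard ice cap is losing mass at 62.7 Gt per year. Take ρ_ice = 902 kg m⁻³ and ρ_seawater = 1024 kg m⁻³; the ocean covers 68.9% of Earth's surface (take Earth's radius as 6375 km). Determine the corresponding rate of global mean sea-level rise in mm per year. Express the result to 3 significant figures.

ρ_w = 1024 kg m⁻³. Annual water volume added = 62.7 Gt / ρ_w = 6.270×10^13 kg / 1024 kg m⁻³ = 6.123×10^10 m³.
Δh per year = 6.123×10^10 / 3.52×10^14 = 1.74×10^-4 m = 0.174 mm.

≈ 0.174 mm/yr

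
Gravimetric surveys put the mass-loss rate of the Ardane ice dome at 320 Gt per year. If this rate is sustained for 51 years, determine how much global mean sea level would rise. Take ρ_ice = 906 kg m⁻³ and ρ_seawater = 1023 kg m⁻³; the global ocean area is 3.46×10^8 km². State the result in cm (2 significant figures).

Total mass lost = 320 Gt/yr × 51 yr = 1.632×10^4 Gt = 1.632×10^16 kg.
ρ_w = 1023 kg m⁻³, so water volume = 1.632×10^16 / 1023 = 1.595×10^13 m³.
Δh = 1.595×10^13 / 3.46×10^14 = 0.0461 m = 4.6 cm.

≈ 4.6 cm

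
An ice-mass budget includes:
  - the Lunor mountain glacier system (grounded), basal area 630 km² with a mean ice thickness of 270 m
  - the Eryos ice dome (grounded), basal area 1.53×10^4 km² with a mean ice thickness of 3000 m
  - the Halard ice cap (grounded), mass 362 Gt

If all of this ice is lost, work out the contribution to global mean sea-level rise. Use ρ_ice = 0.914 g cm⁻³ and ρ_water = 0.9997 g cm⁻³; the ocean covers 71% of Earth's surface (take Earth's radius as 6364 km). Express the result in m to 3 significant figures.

Lunor: ice volume = 630 km² × 270 m = 170.1 km³; 170.1 × (914/999.7) = 155.5 km³ of water.
Eryos: ice volume = 1.53×10^4 km² × 3000 m = 4.590×10^4 km³; 4.590×10^4 × (914/999.7) = 4.197×10^4 km³ of water.
Halard: 362 Gt = 3.620×10^14 kg; dividing by ρ_w = 0.9997 g cm⁻³ = 999.7 kg m⁻³ gives 3.621×10^11 m³ of water.
Total added water ≈ 4.248×10^13 m³ over 3.61×10^14 m² → Δh = 0.118 m.

≈ 0.118 m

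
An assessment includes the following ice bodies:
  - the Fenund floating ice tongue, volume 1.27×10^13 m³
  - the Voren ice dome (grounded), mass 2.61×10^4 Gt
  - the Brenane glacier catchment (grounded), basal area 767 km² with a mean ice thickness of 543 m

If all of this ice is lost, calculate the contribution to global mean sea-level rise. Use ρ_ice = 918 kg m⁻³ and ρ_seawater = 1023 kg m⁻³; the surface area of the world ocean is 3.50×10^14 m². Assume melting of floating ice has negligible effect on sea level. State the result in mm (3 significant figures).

≈ 74.0 mm

The Fenund floating ice tongue is floating and already displaces its own weight of water, so its melt adds essentially nothing to sea level.
Voren: 2.61×10^4 Gt = 2.610×10^16 kg; dividing by ρ_w = 1023 kg m⁻³ gives 2.551×10^13 m³ of water.
Brenane: ice volume = 767 km² × 543 m = 416.5 km³; 416.5 × (918/1023) = 373.7 km³ of water.
Total added water ≈ 2.589×10^13 m³ over 3.50×10^14 m² → Δh = 0.0740 m = 74.0 mm.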